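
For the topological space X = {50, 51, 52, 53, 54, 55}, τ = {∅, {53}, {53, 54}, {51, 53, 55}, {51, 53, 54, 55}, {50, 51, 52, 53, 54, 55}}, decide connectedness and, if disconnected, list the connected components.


(X, τ) is connected.

Find clopen sets (U ∈ τ with X ∖ U ∈ τ):
  U = ∅, X ∖ U = {50, 51, 52, 53, 54, 55} — both open, so U is clopen.
  U = {50, 51, 52, 53, 54, 55}, X ∖ U = ∅ — both open, so U is clopen.
Only trivial clopens (∅ and X) exist, so (X, τ) is connected.
Compute connected components by grouping points that agree on all clopens:
  component: {50, 51, 52, 53, 54, 55}


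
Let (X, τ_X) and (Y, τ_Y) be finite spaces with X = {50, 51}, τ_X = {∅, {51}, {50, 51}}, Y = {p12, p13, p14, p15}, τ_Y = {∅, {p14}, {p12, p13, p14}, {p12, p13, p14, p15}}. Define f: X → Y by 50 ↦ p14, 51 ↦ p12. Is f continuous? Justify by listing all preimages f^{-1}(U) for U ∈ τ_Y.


f is NOT continuous.

Compute f^{-1}(U) for each U ∈ τ_Y:
  U = ∅: f^{-1}(U) = ∅ ∈ τ_X ✓.
  U = {p14}: f^{-1}(U) = {50} ∉ τ_X ✗.
  U = {p12, p13, p14}: f^{-1}(U) = {50, 51} ∈ τ_X ✓.
  U = {p12, p13, p14, p15}: f^{-1}(U) = {50, 51} ∈ τ_X ✓.
Found U = {p14} with f^{-1}(U) = {50} not in τ_X. Therefore f is NOT continuous.


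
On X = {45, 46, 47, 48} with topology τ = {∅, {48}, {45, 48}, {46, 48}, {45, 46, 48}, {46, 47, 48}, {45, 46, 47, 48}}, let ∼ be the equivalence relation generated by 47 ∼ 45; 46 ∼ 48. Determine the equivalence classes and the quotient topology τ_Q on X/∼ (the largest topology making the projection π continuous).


X/∼ = {[45=47], [46=48]}; |τ_Q| = 3.

Equivalence classes: [45=47], [46=48].
Quotient map π: X → X/∼ sends 45 ↦ [45=47], 46 ↦ [46=48], 47 ↦ [45=47], 48 ↦ [46=48].
For each subset V ⊆ X/∼, compute π^{-1}(V) ⊆ X and check whether π^{-1}(V) ∈ τ. V is open in τ_Q iff π^{-1}(V) ∈ τ.
  V = {}: π^{-1}(V) = ∅ ∈ τ ✓.
  V = {[45=47]}: π^{-1}(V) = {45, 47} ∉ τ ✗.
  V = {[46=48]}: π^{-1}(V) = {46, 48} ∈ τ ✓.
  V = {[45=47], [46=48]}: π^{-1}(V) = {45, 46, 47, 48} ∈ τ ✓.
Open sets in the quotient: τ_Q = {{}, {[46=48]}, {[45=47], [46=48]}} (3 elements).


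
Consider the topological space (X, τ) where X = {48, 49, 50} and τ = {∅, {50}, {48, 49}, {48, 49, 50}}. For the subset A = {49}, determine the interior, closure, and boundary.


int(A) = ∅, cl(A) = {48, 49}, ∂A = {48, 49}.

Closed sets in (X, τ) are complements of opens:
  closed(X, τ) = {∅, {50}, {48, 49}, {48, 49, 50}}.
int(A) = ⋃ {U ∈ τ : U ⊆ A}. Opens contained in A: ∅.
Taking the union of these: int(A) = ∅.
cl(A) = ⋂ {C closed : A ⊆ C}. Closed sets containing A: {48, 49}, {48, 49, 50}.
Intersecting these: cl(A) = {48, 49}.
∂A = cl(A) ∖ int(A) = {48, 49} ∖ ∅ = {48, 49}.


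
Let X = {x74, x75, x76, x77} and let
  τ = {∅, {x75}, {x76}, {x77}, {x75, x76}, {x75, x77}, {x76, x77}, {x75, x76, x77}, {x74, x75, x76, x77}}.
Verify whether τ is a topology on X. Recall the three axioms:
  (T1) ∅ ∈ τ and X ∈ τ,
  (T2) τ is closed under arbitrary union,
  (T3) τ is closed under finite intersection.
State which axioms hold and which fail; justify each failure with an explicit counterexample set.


τ IS a topology on X.

Axiom (T1): ∅ ∈ τ? Yes; X ∈ τ? Yes.
Axiom (T2/T3): check pairwise unions and intersections of members of τ.
All pairwise intersections and unions checked — each lies in τ. Therefore τ satisfies (T1), (T2), (T3): it IS a topology on X.


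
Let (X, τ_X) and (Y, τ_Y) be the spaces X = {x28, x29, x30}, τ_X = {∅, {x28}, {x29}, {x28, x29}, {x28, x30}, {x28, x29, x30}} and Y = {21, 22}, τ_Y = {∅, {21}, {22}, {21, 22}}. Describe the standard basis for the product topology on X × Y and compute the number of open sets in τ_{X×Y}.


Basis B = {∅ × ∅, {x28} × {21}, {x28} × {22}, {x29} × {21}, {x29} × {22}, {x28} × {21, 22}, {x28, x29} × {21}, {x28, x30} × {21}, {x28, x29} × {22}, {x28, x30} × {22}, {x29} × {21, 22}, {x28, x29, x30} × {21}, {x28, x29, x30} × {22}, {x28, x29} × {21, 22}, {x28, x30} × {21, 22}, {x28, x29, x30} × {21, 22}}; |τ_{X×Y}| = 36.

Enumerate products U × V with U ∈ τ_X, V ∈ τ_Y (deduplicated):
  ∅ × ∅ = {} (∅)
  {x28} × {21} = {(x28,21)}
  {x28} × {22} = {(x28,22)}
  {x29} × {21} = {(x29,21)}
  {x29} × {22} = {(x29,22)}
  {x28} × {21, 22} = {(x28,21), (x28,22)}
  {x28, x29} × {21} = {(x28,21), (x29,21)}
  {x28, x30} × {21} = {(x28,21), (x30,21)}
  {x28, x29} × {22} = {(x28,22), (x29,22)}
  {x28, x30} × {22} = {(x28,22), (x30,22)}
  {x29} × {21, 22} = {(x29,21), (x29,22)}
  {x28, x29, x30} × {21} = {(x28,21), (x29,21), (x30,21)}
  {x28, x29, x30} × {22} = {(x28,22), (x29,22), (x30,22)}
  {x28, x29} × {21, 22} = {(x28,21), (x28,22), (x29,21), (x29,22)}
  {x28, x30} × {21, 22} = {(x28,21), (x28,22), (x30,21), (x30,22)}
  {x28, x29, x30} × {21, 22} = {(x28,21), (x28,22), (x29,21), (x29,22), (x30,21), (x30,22)}
These 16 distinct sets form the basis B.
Close under arbitrary unions to get τ_{X×Y}; counting gives |τ_{X×Y}| = 36.


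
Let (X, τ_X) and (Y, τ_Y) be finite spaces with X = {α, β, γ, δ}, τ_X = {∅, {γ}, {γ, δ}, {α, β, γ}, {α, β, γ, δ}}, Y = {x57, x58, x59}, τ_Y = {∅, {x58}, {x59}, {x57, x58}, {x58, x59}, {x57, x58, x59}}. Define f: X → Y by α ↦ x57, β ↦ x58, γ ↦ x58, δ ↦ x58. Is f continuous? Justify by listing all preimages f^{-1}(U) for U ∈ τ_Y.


f is NOT continuous.

Compute f^{-1}(U) for each U ∈ τ_Y:
  U = ∅: f^{-1}(U) = ∅ ∈ τ_X ✓.
  U = {x58}: f^{-1}(U) = {β, γ, δ} ∉ τ_X ✗.
  U = {x59}: f^{-1}(U) = ∅ ∈ τ_X ✓.
  U = {x57, x58}: f^{-1}(U) = {α, β, γ, δ} ∈ τ_X ✓.
  U = {x58, x59}: f^{-1}(U) = {β, γ, δ} ∉ τ_X ✗.
  U = {x57, x58, x59}: f^{-1}(U) = {α, β, γ, δ} ∈ τ_X ✓.
Found U = {x58} with f^{-1}(U) = {β, γ, δ} not in τ_X. Therefore f is NOT continuous.


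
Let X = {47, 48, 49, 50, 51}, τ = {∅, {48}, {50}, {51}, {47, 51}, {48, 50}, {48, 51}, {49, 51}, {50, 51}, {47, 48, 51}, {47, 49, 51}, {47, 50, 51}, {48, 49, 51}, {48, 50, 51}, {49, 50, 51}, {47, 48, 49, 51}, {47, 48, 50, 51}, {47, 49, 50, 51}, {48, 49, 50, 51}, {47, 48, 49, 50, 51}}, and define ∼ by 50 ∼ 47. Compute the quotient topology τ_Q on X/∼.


X/∼ = {[47=50], [48], [49], [51]}; |τ_Q| = 10.

Equivalence classes: [47=50], [48], [49], [51].
Quotient map π: X → X/∼ sends 47 ↦ [47=50], 48 ↦ [48], 49 ↦ [49], 50 ↦ [47=50], 51 ↦ [51].
For each subset V ⊆ X/∼, compute π^{-1}(V) ⊆ X and check whether π^{-1}(V) ∈ τ. V is open in τ_Q iff π^{-1}(V) ∈ τ.
  V = {}: π^{-1}(V) = ∅ ∈ τ ✓.
  V = {[47=50]}: π^{-1}(V) = {47, 50} ∉ τ ✗.
  V = {[48]}: π^{-1}(V) = {48} ∈ τ ✓.
  V = {[47=50], [48]}: π^{-1}(V) = {47, 48, 50} ∉ τ ✗.
  V = {[49]}: π^{-1}(V) = {49} ∉ τ ✗.
  V = {[47=50], [49]}: π^{-1}(V) = {47, 49, 50} ∉ τ ✗.
  V = {[48], [49]}: π^{-1}(V) = {48, 49} ∉ τ ✗.
  V = {[47=50], [48], [49]}: π^{-1}(V) = {47, 48, 49, 50} ∉ τ ✗.
  V = {[51]}: π^{-1}(V) = {51} ∈ τ ✓.
  V = {[47=50], [51]}: π^{-1}(V) = {47, 50, 51} ∈ τ ✓.
  V = {[48], [51]}: π^{-1}(V) = {48, 51} ∈ τ ✓.
  V = {[47=50], [48], [51]}: π^{-1}(V) = {47, 48, 50, 51} ∈ τ ✓.
  V = {[49], [51]}: π^{-1}(V) = {49, 51} ∈ τ ✓.
  V = {[47=50], [49], [51]}: π^{-1}(V) = {47, 49, 50, 51} ∈ τ ✓.
  V = {[48], [49], [51]}: π^{-1}(V) = {48, 49, 51} ∈ τ ✓.
  V = {[47=50], [48], [49], [51]}: π^{-1}(V) = {47, 48, 49, 50, 51} ∈ τ ✓.
Open sets in the quotient: τ_Q = {{}, {[48]}, {[51]}, {[47=50], [51]}, {[48], [51]}, {[47=50], [48], [51]}, {[49], [51]}, {[47=50], [49], [51]}, {[48], [49], [51]}, {[47=50], [48], [49], [51]}} (10 elements).


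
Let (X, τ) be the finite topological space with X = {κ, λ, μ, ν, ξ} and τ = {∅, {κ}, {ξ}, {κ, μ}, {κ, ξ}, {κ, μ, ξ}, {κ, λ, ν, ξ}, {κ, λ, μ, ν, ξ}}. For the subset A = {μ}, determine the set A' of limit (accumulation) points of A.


A' = ∅

For each x ∈ X, list the open sets U ∈ τ with x ∈ U, then check whether U ∩ (A ∖ {x}) ≠ ∅ for every such U.
  x = κ: open {κ} ∋ x has {κ} ∩ (A ∖ {κ}) = ∅, so x is NOT a limit point.
  x = λ: open {κ, λ, ν, ξ} ∋ x has {κ, λ, ν, ξ} ∩ (A ∖ {λ}) = ∅, so x is NOT a limit point.
  x = μ: open {κ, μ} ∋ x has {κ, μ} ∩ (A ∖ {μ}) = ∅, so x is NOT a limit point.
  x = ν: open {κ, λ, ν, ξ} ∋ x has {κ, λ, ν, ξ} ∩ (A ∖ {ν}) = ∅, so x is NOT a limit point.
  x = ξ: open {ξ} ∋ x has {ξ} ∩ (A ∖ {ξ}) = ∅, so x is NOT a limit point.
Collecting: A' = ∅.


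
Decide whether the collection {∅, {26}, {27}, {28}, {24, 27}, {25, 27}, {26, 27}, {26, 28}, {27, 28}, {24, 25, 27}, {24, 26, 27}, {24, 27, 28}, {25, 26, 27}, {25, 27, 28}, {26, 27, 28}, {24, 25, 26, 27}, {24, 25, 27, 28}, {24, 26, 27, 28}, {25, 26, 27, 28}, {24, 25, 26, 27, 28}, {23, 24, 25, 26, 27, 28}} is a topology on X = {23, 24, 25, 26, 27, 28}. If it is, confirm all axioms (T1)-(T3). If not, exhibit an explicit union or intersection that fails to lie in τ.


τ IS a topology on X.

Axiom (T1): ∅ ∈ τ? Yes; X ∈ τ? Yes.
Axiom (T2/T3): check pairwise unions and intersections of members of τ.
All pairwise intersections and unions checked — each lies in τ. Therefore τ satisfies (T1), (T2), (T3): it IS a topology on X.


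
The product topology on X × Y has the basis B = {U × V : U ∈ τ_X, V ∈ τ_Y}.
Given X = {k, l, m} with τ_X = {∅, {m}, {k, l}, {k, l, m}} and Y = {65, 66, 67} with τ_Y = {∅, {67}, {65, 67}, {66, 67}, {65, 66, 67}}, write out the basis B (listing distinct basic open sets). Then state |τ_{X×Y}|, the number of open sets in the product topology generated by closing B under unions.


Basis B = {∅ × ∅, {m} × {67}, {k, l} × {67}, {m} × {65, 67}, {m} × {66, 67}, {k, l, m} × {67}, {m} × {65, 66, 67}, {k, l} × {65, 67}, {k, l} × {66, 67}, {k, l} × {65, 66, 67}, {k, l, m} × {65, 67}, {k, l, m} × {66, 67}, {k, l, m} × {65, 66, 67}}; |τ_{X×Y}| = 25.

Enumerate products U × V with U ∈ τ_X, V ∈ τ_Y (deduplicated):
  ∅ × ∅ = {} (∅)
  {m} × {67} = {(m,67)}
  {k, l} × {67} = {(k,67), (l,67)}
  {m} × {65, 67} = {(m,65), (m,67)}
  {m} × {66, 67} = {(m,66), (m,67)}
  {k, l, m} × {67} = {(k,67), (l,67), (m,67)}
  {m} × {65, 66, 67} = {(m,65), (m,66), (m,67)}
  {k, l} × {65, 67} = {(k,65), (k,67), (l,65), (l,67)}
  {k, l} × {66, 67} = {(k,66), (k,67), (l,66), (l,67)}
  {k, l} × {65, 66, 67} = {(k,65), (k,66), (k,67), (l,65), (l,66), (l,67)}
  {k, l, m} × {65, 67} = {(k,65), (k,67), (l,65), (l,67), (m,65), (m,67)}
  {k, l, m} × {66, 67} = {(k,66), (k,67), (l,66), (l,67), (m,66), (m,67)}
  {k, l, m} × {65, 66, 67} = {(k,65), (k,66), (k,67), (l,65), (l,66), (l,67), (m,65), (m,66), (m,67)}
These 13 distinct sets form the basis B.
Close under arbitrary unions to get τ_{X×Y}; counting gives |τ_{X×Y}| = 25.


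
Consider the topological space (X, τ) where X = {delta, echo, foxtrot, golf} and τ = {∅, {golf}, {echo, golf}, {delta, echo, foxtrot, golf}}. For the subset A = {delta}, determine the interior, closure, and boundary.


int(A) = ∅, cl(A) = {delta, foxtrot}, ∂A = {delta, foxtrot}.

Closed sets in (X, τ) are complements of opens:
  closed(X, τ) = {∅, {delta, foxtrot}, {delta, echo, foxtrot}, {delta, echo, foxtrot, golf}}.
int(A) = ⋃ {U ∈ τ : U ⊆ A}. Opens contained in A: ∅.
Taking the union of these: int(A) = ∅.
cl(A) = ⋂ {C closed : A ⊆ C}. Closed sets containing A: {delta, foxtrot}, {delta, echo, foxtrot}, {delta, echo, foxtrot, golf}.
Intersecting these: cl(A) = {delta, foxtrot}.
∂A = cl(A) ∖ int(A) = {delta, foxtrot} ∖ ∅ = {delta, foxtrot}.


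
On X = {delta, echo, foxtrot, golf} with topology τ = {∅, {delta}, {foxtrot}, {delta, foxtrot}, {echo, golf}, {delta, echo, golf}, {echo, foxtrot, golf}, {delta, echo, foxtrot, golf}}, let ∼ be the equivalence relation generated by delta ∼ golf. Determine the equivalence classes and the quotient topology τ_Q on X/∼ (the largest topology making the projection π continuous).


X/∼ = {[delta=golf], [echo], [foxtrot]}; |τ_Q| = 4.

Equivalence classes: [delta=golf], [echo], [foxtrot].
Quotient map π: X → X/∼ sends delta ↦ [delta=golf], echo ↦ [echo], foxtrot ↦ [foxtrot], golf ↦ [delta=golf].
For each subset V ⊆ X/∼, compute π^{-1}(V) ⊆ X and check whether π^{-1}(V) ∈ τ. V is open in τ_Q iff π^{-1}(V) ∈ τ.
  V = {}: π^{-1}(V) = ∅ ∈ τ ✓.
  V = {[delta=golf]}: π^{-1}(V) = {delta, golf} ∉ τ ✗.
  V = {[echo]}: π^{-1}(V) = {echo} ∉ τ ✗.
  V = {[delta=golf], [echo]}: π^{-1}(V) = {delta, echo, golf} ∈ τ ✓.
  V = {[foxtrot]}: π^{-1}(V) = {foxtrot} ∈ τ ✓.
  V = {[delta=golf], [foxtrot]}: π^{-1}(V) = {delta, foxtrot, golf} ∉ τ ✗.
  V = {[echo], [foxtrot]}: π^{-1}(V) = {echo, foxtrot} ∉ τ ✗.
  V = {[delta=golf], [echo], [foxtrot]}: π^{-1}(V) = {delta, echo, foxtrot, golf} ∈ τ ✓.
Open sets in the quotient: τ_Q = {{}, {[delta=golf], [echo]}, {[foxtrot]}, {[delta=golf], [echo], [foxtrot]}} (4 elements).


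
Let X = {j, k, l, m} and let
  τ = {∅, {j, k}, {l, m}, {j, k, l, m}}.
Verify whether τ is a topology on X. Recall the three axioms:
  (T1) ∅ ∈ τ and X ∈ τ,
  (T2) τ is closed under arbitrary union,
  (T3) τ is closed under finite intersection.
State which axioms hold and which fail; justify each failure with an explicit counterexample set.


τ IS a topology on X.

Axiom (T1): ∅ ∈ τ? Yes; X ∈ τ? Yes.
Axiom (T2/T3): check pairwise unions and intersections of members of τ.
All pairwise intersections and unions checked — each lies in τ. Therefore τ satisfies (T1), (T2), (T3): it IS a topology on X.


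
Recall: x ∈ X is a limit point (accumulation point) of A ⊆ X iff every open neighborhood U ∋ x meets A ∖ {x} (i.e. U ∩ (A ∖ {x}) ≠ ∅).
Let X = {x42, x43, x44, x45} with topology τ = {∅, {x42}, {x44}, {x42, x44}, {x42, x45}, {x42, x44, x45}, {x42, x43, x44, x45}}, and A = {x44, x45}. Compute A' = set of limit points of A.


A' = {x43}

For each x ∈ X, list the open sets U ∈ τ with x ∈ U, then check whether U ∩ (A ∖ {x}) ≠ ∅ for every such U.
  x = x42: open {x42} ∋ x has {x42} ∩ (A ∖ {x42}) = ∅, so x is NOT a limit point.
  x = x43: opens ∋ x are {x42, x43, x44, x45}; each meets A ∖ {x43}, so x IS a limit point.
  x = x44: open {x44} ∋ x has {x44} ∩ (A ∖ {x44}) = ∅, so x is NOT a limit point.
  x = x45: open {x42, x45} ∋ x has {x42, x45} ∩ (A ∖ {x45}) = ∅, so x is NOT a limit point.
Collecting: A' = {x43}.


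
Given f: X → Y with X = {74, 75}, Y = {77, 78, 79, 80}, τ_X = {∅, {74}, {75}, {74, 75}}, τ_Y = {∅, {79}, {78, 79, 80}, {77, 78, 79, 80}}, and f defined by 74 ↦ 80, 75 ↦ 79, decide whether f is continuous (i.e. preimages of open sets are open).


f IS continuous.

Compute f^{-1}(U) for each U ∈ τ_Y:
  U = ∅: f^{-1}(U) = ∅ ∈ τ_X ✓.
  U = {79}: f^{-1}(U) = {75} ∈ τ_X ✓.
  U = {78, 79, 80}: f^{-1}(U) = {74, 75} ∈ τ_X ✓.
  U = {77, 78, 79, 80}: f^{-1}(U) = {74, 75} ∈ τ_X ✓.
Every preimage lies in τ_X, so f IS continuous.


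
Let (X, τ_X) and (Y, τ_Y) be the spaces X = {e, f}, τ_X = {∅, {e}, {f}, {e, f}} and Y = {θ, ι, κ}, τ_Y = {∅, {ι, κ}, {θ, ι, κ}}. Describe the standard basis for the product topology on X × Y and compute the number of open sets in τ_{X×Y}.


Basis B = {∅ × ∅, {e} × {ι, κ}, {f} × {ι, κ}, {e} × {θ, ι, κ}, {f} × {θ, ι, κ}, {e, f} × {ι, κ}, {e, f} × {θ, ι, κ}}; |τ_{X×Y}| = 9.

Enumerate products U × V with U ∈ τ_X, V ∈ τ_Y (deduplicated):
  ∅ × ∅ = {} (∅)
  {e} × {ι, κ} = {(e,ι), (e,κ)}
  {f} × {ι, κ} = {(f,ι), (f,κ)}
  {e} × {θ, ι, κ} = {(e,θ), (e,ι), (e,κ)}
  {f} × {θ, ι, κ} = {(f,θ), (f,ι), (f,κ)}
  {e, f} × {ι, κ} = {(e,ι), (e,κ), (f,ι), (f,κ)}
  {e, f} × {θ, ι, κ} = {(e,θ), (e,ι), (e,κ), (f,θ), (f,ι), (f,κ)}
These 7 distinct sets form the basis B.
Close under arbitrary unions to get τ_{X×Y}; counting gives |τ_{X×Y}| = 9.


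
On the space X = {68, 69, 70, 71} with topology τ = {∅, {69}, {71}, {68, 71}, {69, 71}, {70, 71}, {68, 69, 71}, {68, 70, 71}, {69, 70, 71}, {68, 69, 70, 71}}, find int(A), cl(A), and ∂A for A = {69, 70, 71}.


int(A) = {69, 70, 71}, cl(A) = {68, 69, 70, 71}, ∂A = {68}.

Closed sets in (X, τ) are complements of opens:
  closed(X, τ) = {∅, {68}, {69}, {70}, {68, 69}, {68, 70}, {69, 70}, {68, 69, 70}, {68, 70, 71}, {68, 69, 70, 71}}.
int(A) = ⋃ {U ∈ τ : U ⊆ A}. Opens contained in A: ∅, {69}, {71}, {69, 71}, {70, 71}, {69, 70, 71}.
Taking the union of these: int(A) = {69, 70, 71}.
cl(A) = ⋂ {C closed : A ⊆ C}. Closed sets containing A: {68, 69, 70, 71}.
Intersecting these: cl(A) = {68, 69, 70, 71}.
∂A = cl(A) ∖ int(A) = {68, 69, 70, 71} ∖ {69, 70, 71} = {68}.


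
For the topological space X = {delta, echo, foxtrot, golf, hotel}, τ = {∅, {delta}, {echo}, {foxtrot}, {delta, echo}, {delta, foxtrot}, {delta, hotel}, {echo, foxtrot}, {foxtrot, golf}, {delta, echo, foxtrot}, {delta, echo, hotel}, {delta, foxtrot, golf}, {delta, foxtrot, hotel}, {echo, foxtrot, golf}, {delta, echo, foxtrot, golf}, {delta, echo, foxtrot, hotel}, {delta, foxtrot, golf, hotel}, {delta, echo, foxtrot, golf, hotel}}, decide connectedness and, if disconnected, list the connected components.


(X, τ) is disconnected; components = [{echo}, {delta, hotel}, {foxtrot, golf}].

Find clopen sets (U ∈ τ with X ∖ U ∈ τ):
  U = ∅, X ∖ U = {delta, echo, foxtrot, golf, hotel} — both open, so U is clopen.
  U = {echo}, X ∖ U = {delta, foxtrot, golf, hotel} — both open, so U is clopen.
  U = {delta, hotel}, X ∖ U = {echo, foxtrot, golf} — both open, so U is clopen.
  U = {foxtrot, golf}, X ∖ U = {delta, echo, hotel} — both open, so U is clopen.
  U = {delta, echo, hotel}, X ∖ U = {foxtrot, golf} — both open, so U is clopen.
  U = {echo, foxtrot, golf}, X ∖ U = {delta, hotel} — both open, so U is clopen.
  U = {delta, foxtrot, golf, hotel}, X ∖ U = {echo} — both open, so U is clopen.
  U = {delta, echo, foxtrot, golf, hotel}, X ∖ U = ∅ — both open, so U is clopen.
Nontrivial clopen(s) exist: e.g. {delta, hotel}. So (X, τ) is disconnected.
Compute connected components by grouping points that agree on all clopens:
  component: {echo}
  component: {delta, hotel}
  component: {foxtrot, golf}


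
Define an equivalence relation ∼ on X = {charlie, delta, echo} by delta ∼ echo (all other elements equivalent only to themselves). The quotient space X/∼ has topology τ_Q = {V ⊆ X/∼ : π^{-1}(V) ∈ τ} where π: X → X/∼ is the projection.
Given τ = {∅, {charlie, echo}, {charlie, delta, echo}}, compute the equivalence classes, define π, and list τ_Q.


X/∼ = {[charlie], [delta=echo]}; |τ_Q| = 2.

Equivalence classes: [charlie], [delta=echo].
Quotient map π: X → X/∼ sends charlie ↦ [charlie], delta ↦ [delta=echo], echo ↦ [delta=echo].
For each subset V ⊆ X/∼, compute π^{-1}(V) ⊆ X and check whether π^{-1}(V) ∈ τ. V is open in τ_Q iff π^{-1}(V) ∈ τ.
  V = {}: π^{-1}(V) = ∅ ∈ τ ✓.
  V = {[charlie]}: π^{-1}(V) = {charlie} ∉ τ ✗.
  V = {[delta=echo]}: π^{-1}(V) = {delta, echo} ∉ τ ✗.
  V = {[charlie], [delta=echo]}: π^{-1}(V) = {charlie, delta, echo} ∈ τ ✓.
Open sets in the quotient: τ_Q = {{}, {[charlie], [delta=echo]}} (2 elements).


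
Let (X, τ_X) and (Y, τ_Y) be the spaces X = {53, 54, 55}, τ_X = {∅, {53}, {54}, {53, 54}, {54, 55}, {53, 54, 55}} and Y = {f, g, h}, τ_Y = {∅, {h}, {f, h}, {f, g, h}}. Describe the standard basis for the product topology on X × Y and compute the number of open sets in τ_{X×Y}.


Basis B = {∅ × ∅, {53} × {h}, {54} × {h}, {53} × {f, h}, {53, 54} × {h}, {54} × {f, h}, {54, 55} × {h}, {53} × {f, g, h}, {53, 54, 55} × {h}, {54} × {f, g, h}, {53, 54} × {f, h}, {54, 55} × {f, h}, {53, 54} × {f, g, h}, {53, 54, 55} × {f, h}, {54, 55} × {f, g, h}, {53, 54, 55} × {f, g, h}}; |τ_{X×Y}| = 40.

Enumerate products U × V with U ∈ τ_X, V ∈ τ_Y (deduplicated):
  ∅ × ∅ = {} (∅)
  {53} × {h} = {(53,h)}
  {54} × {h} = {(54,h)}
  {53} × {f, h} = {(53,f), (53,h)}
  {53, 54} × {h} = {(53,h), (54,h)}
  {54} × {f, h} = {(54,f), (54,h)}
  {54, 55} × {h} = {(54,h), (55,h)}
  {53} × {f, g, h} = {(53,f), (53,g), (53,h)}
  {53, 54, 55} × {h} = {(53,h), (54,h), (55,h)}
  {54} × {f, g, h} = {(54,f), (54,g), (54,h)}
  {53, 54} × {f, h} = {(53,f), (53,h), (54,f), (54,h)}
  {54, 55} × {f, h} = {(54,f), (54,h), (55,f), (55,h)}
  {53, 54} × {f, g, h} = {(53,f), (53,g), (53,h), (54,f), (54,g), (54,h)}
  {53, 54, 55} × {f, h} = {(53,f), (53,h), (54,f), (54,h), (55,f), (55,h)}
  {54, 55} × {f, g, h} = {(54,f), (54,g), (54,h), (55,f), (55,g), (55,h)}
  {53, 54, 55} × {f, g, h} = {(53,f), (53,g), (53,h), (54,f), (54,g), (54,h), (55,f), (55,g), (55,h)}
These 16 distinct sets form the basis B.
Close under arbitrary unions to get τ_{X×Y}; counting gives |τ_{X×Y}| = 40.


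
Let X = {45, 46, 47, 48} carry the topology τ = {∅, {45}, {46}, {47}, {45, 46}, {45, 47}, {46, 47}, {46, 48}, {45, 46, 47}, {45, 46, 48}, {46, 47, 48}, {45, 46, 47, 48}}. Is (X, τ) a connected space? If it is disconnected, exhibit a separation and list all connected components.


(X, τ) is disconnected; components = [{45}, {47}, {46, 48}].

Find clopen sets (U ∈ τ with X ∖ U ∈ τ):
  U = ∅, X ∖ U = {45, 46, 47, 48} — both open, so U is clopen.
  U = {45}, X ∖ U = {46, 47, 48} — both open, so U is clopen.
  U = {47}, X ∖ U = {45, 46, 48} — both open, so U is clopen.
  U = {45, 47}, X ∖ U = {46, 48} — both open, so U is clopen.
  U = {46, 48}, X ∖ U = {45, 47} — both open, so U is clopen.
  U = {45, 46, 48}, X ∖ U = {47} — both open, so U is clopen.
  U = {46, 47, 48}, X ∖ U = {45} — both open, so U is clopen.
  U = {45, 46, 47, 48}, X ∖ U = ∅ — both open, so U is clopen.
Nontrivial clopen(s) exist: e.g. {45, 47}. So (X, τ) is disconnected.
Compute connected components by grouping points that agree on all clopens:
  component: {45}
  component: {47}
  component: {46, 48}


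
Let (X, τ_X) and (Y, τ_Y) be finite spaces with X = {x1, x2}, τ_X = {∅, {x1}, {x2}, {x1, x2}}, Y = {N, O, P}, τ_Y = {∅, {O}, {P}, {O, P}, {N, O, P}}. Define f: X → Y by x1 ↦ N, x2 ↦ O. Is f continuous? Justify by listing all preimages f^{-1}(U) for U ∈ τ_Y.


f IS continuous.

Compute f^{-1}(U) for each U ∈ τ_Y:
  U = ∅: f^{-1}(U) = ∅ ∈ τ_X ✓.
  U = {O}: f^{-1}(U) = {x2} ∈ τ_X ✓.
  U = {P}: f^{-1}(U) = ∅ ∈ τ_X ✓.
  U = {O, P}: f^{-1}(U) = {x2} ∈ τ_X ✓.
  U = {N, O, P}: f^{-1}(U) = {x1, x2} ∈ τ_X ✓.
Every preimage lies in τ_X, so f IS continuous.


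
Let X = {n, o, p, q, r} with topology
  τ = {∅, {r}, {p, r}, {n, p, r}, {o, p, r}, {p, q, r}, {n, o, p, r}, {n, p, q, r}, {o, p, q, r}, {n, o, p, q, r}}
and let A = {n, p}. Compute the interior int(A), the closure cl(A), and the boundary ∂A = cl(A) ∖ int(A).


int(A) = ∅, cl(A) = {n, o, p, q}, ∂A = {n, o, p, q}.

Closed sets in (X, τ) are complements of opens:
  closed(X, τ) = {∅, {n}, {o}, {q}, {n, o}, {n, q}, {o, q}, {n, o, q}, {n, o, p, q}, {n, o, p, q, r}}.
int(A) = ⋃ {U ∈ τ : U ⊆ A}. Opens contained in A: ∅.
Taking the union of these: int(A) = ∅.
cl(A) = ⋂ {C closed : A ⊆ C}. Closed sets containing A: {n, o, p, q}, {n, o, p, q, r}.
Intersecting these: cl(A) = {n, o, p, q}.
∂A = cl(A) ∖ int(A) = {n, o, p, q} ∖ ∅ = {n, o, p, q}.


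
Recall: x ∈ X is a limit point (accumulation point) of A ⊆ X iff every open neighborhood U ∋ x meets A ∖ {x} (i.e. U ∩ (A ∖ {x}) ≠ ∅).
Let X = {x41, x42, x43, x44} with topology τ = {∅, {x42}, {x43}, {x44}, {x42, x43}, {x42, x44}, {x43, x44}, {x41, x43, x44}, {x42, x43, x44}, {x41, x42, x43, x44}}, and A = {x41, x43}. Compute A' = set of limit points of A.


A' = {x41}

For each x ∈ X, list the open sets U ∈ τ with x ∈ U, then check whether U ∩ (A ∖ {x}) ≠ ∅ for every such U.
  x = x41: opens ∋ x are {x41, x43, x44}, {x41, x42, x43, x44}; each meets A ∖ {x41}, so x IS a limit point.
  x = x42: open {x42} ∋ x has {x42} ∩ (A ∖ {x42}) = ∅, so x is NOT a limit point.
  x = x43: open {x43} ∋ x has {x43} ∩ (A ∖ {x43}) = ∅, so x is NOT a limit point.
  x = x44: open {x44} ∋ x has {x44} ∩ (A ∖ {x44}) = ∅, so x is NOT a limit point.
Collecting: A' = {x41}.


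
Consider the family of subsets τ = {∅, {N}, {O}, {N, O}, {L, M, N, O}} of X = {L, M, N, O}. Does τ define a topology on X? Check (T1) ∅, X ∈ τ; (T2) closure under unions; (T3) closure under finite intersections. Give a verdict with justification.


τ IS a topology on X.

Axiom (T1): ∅ ∈ τ? Yes; X ∈ τ? Yes.
Axiom (T2/T3): check pairwise unions and intersections of members of τ.
All pairwise intersections and unions checked — each lies in τ. Therefore τ satisfies (T1), (T2), (T3): it IS a topology on X.


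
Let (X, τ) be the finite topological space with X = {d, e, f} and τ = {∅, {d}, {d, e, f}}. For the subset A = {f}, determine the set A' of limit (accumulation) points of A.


A' = {e}

For each x ∈ X, list the open sets U ∈ τ with x ∈ U, then check whether U ∩ (A ∖ {x}) ≠ ∅ for every such U.
  x = d: open {d} ∋ x has {d} ∩ (A ∖ {d}) = ∅, so x is NOT a limit point.
  x = e: opens ∋ x are {d, e, f}; each meets A ∖ {e}, so x IS a limit point.
  x = f: open {d, e, f} ∋ x has {d, e, f} ∩ (A ∖ {f}) = ∅, so x is NOT a limit point.
Collecting: A' = {e}.


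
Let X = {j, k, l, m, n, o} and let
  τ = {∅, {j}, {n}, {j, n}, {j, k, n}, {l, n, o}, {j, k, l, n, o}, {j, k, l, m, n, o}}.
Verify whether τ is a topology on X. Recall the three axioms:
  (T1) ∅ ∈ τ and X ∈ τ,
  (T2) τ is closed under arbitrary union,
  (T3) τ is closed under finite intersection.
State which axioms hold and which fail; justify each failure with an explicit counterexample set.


τ is NOT a topology on X.

Axiom (T1): ∅ ∈ τ? Yes; X ∈ τ? Yes.
Axiom (T2/T3): check pairwise unions and intersections of members of τ.
Counterexample for (T2): {j} ∪ {l, n, o} = {j, l, n, o} ∉ τ. Therefore τ is NOT a topology.


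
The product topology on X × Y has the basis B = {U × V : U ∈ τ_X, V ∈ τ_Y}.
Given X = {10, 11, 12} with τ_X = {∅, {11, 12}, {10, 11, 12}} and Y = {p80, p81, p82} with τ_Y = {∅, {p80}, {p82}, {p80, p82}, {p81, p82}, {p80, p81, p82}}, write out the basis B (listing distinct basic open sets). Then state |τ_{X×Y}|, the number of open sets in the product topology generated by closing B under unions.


Basis B = {∅ × ∅, {11, 12} × {p80}, {11, 12} × {p82}, {10, 11, 12} × {p80}, {10, 11, 12} × {p82}, {11, 12} × {p80, p82}, {11, 12} × {p81, p82}, {10, 11, 12} × {p80, p82}, {10, 11, 12} × {p81, p82}, {11, 12} × {p80, p81, p82}, {10, 11, 12} × {p80, p81, p82}}; |τ_{X×Y}| = 18.

Enumerate products U × V with U ∈ τ_X, V ∈ τ_Y (deduplicated):
  ∅ × ∅ = {} (∅)
  {11, 12} × {p80} = {(11,p80), (12,p80)}
  {11, 12} × {p82} = {(11,p82), (12,p82)}
  {10, 11, 12} × {p80} = {(10,p80), (11,p80), (12,p80)}
  {10, 11, 12} × {p82} = {(10,p82), (11,p82), (12,p82)}
  {11, 12} × {p80, p82} = {(11,p80), (11,p82), (12,p80), (12,p82)}
  {11, 12} × {p81, p82} = {(11,p81), (11,p82), (12,p81), (12,p82)}
  {10, 11, 12} × {p80, p82} = {(10,p80), (10,p82), (11,p80), (11,p82), (12,p80), (12,p82)}
  {10, 11, 12} × {p81, p82} = {(10,p81), (10,p82), (11,p81), (11,p82), (12,p81), (12,p82)}
  {11, 12} × {p80, p81, p82} = {(11,p80), (11,p81), (11,p82), (12,p80), (12,p81), (12,p82)}
  {10, 11, 12} × {p80, p81, p82} = {(10,p80), (10,p81), (10,p82), (11,p80), (11,p81), (11,p82), (12,p80), (12,p81), (12,p82)}
These 11 distinct sets form the basis B.
Close under arbitrary unions to get τ_{X×Y}; counting gives |τ_{X×Y}| = 18.


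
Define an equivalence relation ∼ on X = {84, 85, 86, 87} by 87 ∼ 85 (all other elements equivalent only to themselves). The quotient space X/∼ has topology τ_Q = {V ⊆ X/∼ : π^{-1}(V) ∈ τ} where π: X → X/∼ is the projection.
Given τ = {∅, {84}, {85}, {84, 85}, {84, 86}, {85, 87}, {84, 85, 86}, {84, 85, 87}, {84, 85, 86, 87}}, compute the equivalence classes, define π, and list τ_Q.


X/∼ = {[84], [85=87], [86]}; |τ_Q| = 6.

Equivalence classes: [84], [85=87], [86].
Quotient map π: X → X/∼ sends 84 ↦ [84], 85 ↦ [85=87], 86 ↦ [86], 87 ↦ [85=87].
For each subset V ⊆ X/∼, compute π^{-1}(V) ⊆ X and check whether π^{-1}(V) ∈ τ. V is open in τ_Q iff π^{-1}(V) ∈ τ.
  V = {}: π^{-1}(V) = ∅ ∈ τ ✓.
  V = {[84]}: π^{-1}(V) = {84} ∈ τ ✓.
  V = {[85=87]}: π^{-1}(V) = {85, 87} ∈ τ ✓.
  V = {[84], [85=87]}: π^{-1}(V) = {84, 85, 87} ∈ τ ✓.
  V = {[86]}: π^{-1}(V) = {86} ∉ τ ✗.
  V = {[84], [86]}: π^{-1}(V) = {84, 86} ∈ τ ✓.
  V = {[85=87], [86]}: π^{-1}(V) = {85, 86, 87} ∉ τ ✗.
  V = {[84], [85=87], [86]}: π^{-1}(V) = {84, 85, 86, 87} ∈ τ ✓.
Open sets in the quotient: τ_Q = {{}, {[84]}, {[85=87]}, {[84], [85=87]}, {[84], [86]}, {[84], [85=87], [86]}} (6 elements).


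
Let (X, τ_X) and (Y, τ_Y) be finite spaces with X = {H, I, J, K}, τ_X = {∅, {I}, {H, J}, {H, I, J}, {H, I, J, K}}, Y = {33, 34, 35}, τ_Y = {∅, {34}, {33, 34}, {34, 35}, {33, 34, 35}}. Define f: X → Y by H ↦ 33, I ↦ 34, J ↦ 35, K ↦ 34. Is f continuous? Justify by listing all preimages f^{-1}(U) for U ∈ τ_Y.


f is NOT continuous.

Compute f^{-1}(U) for each U ∈ τ_Y:
  U = ∅: f^{-1}(U) = ∅ ∈ τ_X ✓.
  U = {34}: f^{-1}(U) = {I, K} ∉ τ_X ✗.
  U = {33, 34}: f^{-1}(U) = {H, I, K} ∉ τ_X ✗.
  U = {34, 35}: f^{-1}(U) = {I, J, K} ∉ τ_X ✗.
  U = {33, 34, 35}: f^{-1}(U) = {H, I, J, K} ∈ τ_X ✓.
Found U = {34} with f^{-1}(U) = {I, K} not in τ_X. Therefore f is NOT continuous.


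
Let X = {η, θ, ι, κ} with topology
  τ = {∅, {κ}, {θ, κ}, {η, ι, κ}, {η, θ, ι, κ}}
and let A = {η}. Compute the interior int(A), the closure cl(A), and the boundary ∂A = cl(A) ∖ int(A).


int(A) = ∅, cl(A) = {η, ι}, ∂A = {η, ι}.

Closed sets in (X, τ) are complements of opens:
  closed(X, τ) = {∅, {θ}, {η, ι}, {η, θ, ι}, {η, θ, ι, κ}}.
int(A) = ⋃ {U ∈ τ : U ⊆ A}. Opens contained in A: ∅.
Taking the union of these: int(A) = ∅.
cl(A) = ⋂ {C closed : A ⊆ C}. Closed sets containing A: {η, ι}, {η, θ, ι}, {η, θ, ι, κ}.
Intersecting these: cl(A) = {η, ι}.
∂A = cl(A) ∖ int(A) = {η, ι} ∖ ∅ = {η, ι}.


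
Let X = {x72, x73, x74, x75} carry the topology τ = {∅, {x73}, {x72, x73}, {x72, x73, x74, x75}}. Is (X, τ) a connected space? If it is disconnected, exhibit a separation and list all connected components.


(X, τ) is connected.

Find clopen sets (U ∈ τ with X ∖ U ∈ τ):
  U = ∅, X ∖ U = {x72, x73, x74, x75} — both open, so U is clopen.
  U = {x72, x73, x74, x75}, X ∖ U = ∅ — both open, so U is clopen.
Only trivial clopens (∅ and X) exist, so (X, τ) is connected.
Compute connected components by grouping points that agree on all clopens:
  component: {x72, x73, x74, x75}


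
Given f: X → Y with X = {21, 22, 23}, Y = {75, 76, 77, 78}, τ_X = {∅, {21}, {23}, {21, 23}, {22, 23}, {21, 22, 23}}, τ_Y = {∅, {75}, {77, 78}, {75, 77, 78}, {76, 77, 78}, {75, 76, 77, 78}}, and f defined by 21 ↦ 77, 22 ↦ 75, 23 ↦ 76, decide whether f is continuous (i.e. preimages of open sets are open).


f is NOT continuous.

Compute f^{-1}(U) for each U ∈ τ_Y:
  U = ∅: f^{-1}(U) = ∅ ∈ τ_X ✓.
  U = {75}: f^{-1}(U) = {22} ∉ τ_X ✗.
  U = {77, 78}: f^{-1}(U) = {21} ∈ τ_X ✓.
  U = {75, 77, 78}: f^{-1}(U) = {21, 22} ∉ τ_X ✗.
  U = {76, 77, 78}: f^{-1}(U) = {21, 23} ∈ τ_X ✓.
  U = {75, 76, 77, 78}: f^{-1}(U) = {21, 22, 23} ∈ τ_X ✓.
Found U = {75} with f^{-1}(U) = {22} not in τ_X. Therefore f is NOT continuous.


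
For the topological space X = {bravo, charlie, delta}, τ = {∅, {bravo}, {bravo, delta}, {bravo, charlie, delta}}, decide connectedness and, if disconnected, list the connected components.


(X, τ) is connected.

Find clopen sets (U ∈ τ with X ∖ U ∈ τ):
  U = ∅, X ∖ U = {bravo, charlie, delta} — both open, so U is clopen.
  U = {bravo, charlie, delta}, X ∖ U = ∅ — both open, so U is clopen.
Only trivial clopens (∅ and X) exist, so (X, τ) is connected.
Compute connected components by grouping points that agree on all clopens:
  component: {bravo, charlie, delta}


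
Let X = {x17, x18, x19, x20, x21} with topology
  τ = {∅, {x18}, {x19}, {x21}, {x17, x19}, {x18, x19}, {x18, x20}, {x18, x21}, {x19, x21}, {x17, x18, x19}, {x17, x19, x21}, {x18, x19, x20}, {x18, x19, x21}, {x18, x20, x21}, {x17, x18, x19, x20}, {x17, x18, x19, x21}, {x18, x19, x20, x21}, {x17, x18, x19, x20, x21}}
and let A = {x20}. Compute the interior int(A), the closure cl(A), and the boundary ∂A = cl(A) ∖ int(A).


int(A) = ∅, cl(A) = {x20}, ∂A = {x20}.

Closed sets in (X, τ) are complements of opens:
  closed(X, τ) = {∅, {x17}, {x20}, {x21}, {x17, x19}, {x17, x20}, {x17, x21}, {x18, x20}, {x20, x21}, {x17, x18, x20}, {x17, x19, x20}, {x17, x19, x21}, {x17, x20, x21}, {x18, x20, x21}, {x17, x18, x19, x20}, {x17, x18, x20, x21}, {x17, x19, x20, x21}, {x17, x18, x19, x20, x21}}.
int(A) = ⋃ {U ∈ τ : U ⊆ A}. Opens contained in A: ∅.
Taking the union of these: int(A) = ∅.
cl(A) = ⋂ {C closed : A ⊆ C}. Closed sets containing A: {x20}, {x17, x20}, {x18, x20}, {x20, x21}, {x17, x18, x20}, {x17, x19, x20}, {x17, x20, x21}, {x18, x20, x21}, {x17, x18, x19, x20}, {x17, x18, x20, x21}, {x17, x19, x20, x21}, {x17, x18, x19, x20, x21}.
Intersecting these: cl(A) = {x20}.
∂A = cl(A) ∖ int(A) = {x20} ∖ ∅ = {x20}.


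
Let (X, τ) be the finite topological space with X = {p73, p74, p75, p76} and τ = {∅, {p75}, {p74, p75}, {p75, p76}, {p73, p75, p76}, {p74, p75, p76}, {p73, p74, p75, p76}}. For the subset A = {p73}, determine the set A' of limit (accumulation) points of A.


A' = ∅

For each x ∈ X, list the open sets U ∈ τ with x ∈ U, then check whether U ∩ (A ∖ {x}) ≠ ∅ for every such U.
  x = p73: open {p73, p75, p76} ∋ x has {p73, p75, p76} ∩ (A ∖ {p73}) = ∅, so x is NOT a limit point.
  x = p74: open {p74, p75} ∋ x has {p74, p75} ∩ (A ∖ {p74}) = ∅, so x is NOT a limit point.
  x = p75: open {p75} ∋ x has {p75} ∩ (A ∖ {p75}) = ∅, so x is NOT a limit point.
  x = p76: open {p75, p76} ∋ x has {p75, p76} ∩ (A ∖ {p76}) = ∅, so x is NOT a limit point.
Collecting: A' = ∅.


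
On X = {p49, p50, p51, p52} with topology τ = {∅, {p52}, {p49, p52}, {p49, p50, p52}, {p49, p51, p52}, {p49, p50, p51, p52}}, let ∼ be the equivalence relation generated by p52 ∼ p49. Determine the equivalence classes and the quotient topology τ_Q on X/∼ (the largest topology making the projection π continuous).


X/∼ = {[p49=p52], [p50], [p51]}; |τ_Q| = 5.

Equivalence classes: [p49=p52], [p50], [p51].
Quotient map π: X → X/∼ sends p49 ↦ [p49=p52], p50 ↦ [p50], p51 ↦ [p51], p52 ↦ [p49=p52].
For each subset V ⊆ X/∼, compute π^{-1}(V) ⊆ X and check whether π^{-1}(V) ∈ τ. V is open in τ_Q iff π^{-1}(V) ∈ τ.
  V = {}: π^{-1}(V) = ∅ ∈ τ ✓.
  V = {[p49=p52]}: π^{-1}(V) = {p49, p52} ∈ τ ✓.
  V = {[p50]}: π^{-1}(V) = {p50} ∉ τ ✗.
  V = {[p49=p52], [p50]}: π^{-1}(V) = {p49, p50, p52} ∈ τ ✓.
  V = {[p51]}: π^{-1}(V) = {p51} ∉ τ ✗.
  V = {[p49=p52], [p51]}: π^{-1}(V) = {p49, p51, p52} ∈ τ ✓.
  V = {[p50], [p51]}: π^{-1}(V) = {p50, p51} ∉ τ ✗.
  V = {[p49=p52], [p50], [p51]}: π^{-1}(V) = {p49, p50, p51, p52} ∈ τ ✓.
Open sets in the quotient: τ_Q = {{}, {[p49=p52]}, {[p49=p52], [p50]}, {[p49=p52], [p51]}, {[p49=p52], [p50], [p51]}} (5 elements).


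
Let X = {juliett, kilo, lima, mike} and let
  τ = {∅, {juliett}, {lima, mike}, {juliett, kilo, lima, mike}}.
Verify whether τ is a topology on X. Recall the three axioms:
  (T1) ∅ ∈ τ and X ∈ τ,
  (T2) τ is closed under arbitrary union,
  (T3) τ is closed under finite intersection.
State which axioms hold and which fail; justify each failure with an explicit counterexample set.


τ is NOT a topology on X.

Axiom (T1): ∅ ∈ τ? Yes; X ∈ τ? Yes.
Axiom (T2/T3): check pairwise unions and intersections of members of τ.
Counterexample for (T2): {juliett} ∪ {lima, mike} = {juliett, lima, mike} ∉ τ. Therefore τ is NOT a topology.


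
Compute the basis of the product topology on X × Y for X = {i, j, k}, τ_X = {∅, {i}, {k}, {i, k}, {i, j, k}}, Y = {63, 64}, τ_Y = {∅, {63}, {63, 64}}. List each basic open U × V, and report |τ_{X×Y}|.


Basis B = {∅ × ∅, {i} × {63}, {k} × {63}, {i} × {63, 64}, {i, k} × {63}, {k} × {63, 64}, {i, j, k} × {63}, {i, k} × {63, 64}, {i, j, k} × {63, 64}}; |τ_{X×Y}| = 14.

Enumerate products U × V with U ∈ τ_X, V ∈ τ_Y (deduplicated):
  ∅ × ∅ = {} (∅)
  {i} × {63} = {(i,63)}
  {k} × {63} = {(k,63)}
  {i} × {63, 64} = {(i,63), (i,64)}
  {i, k} × {63} = {(i,63), (k,63)}
  {k} × {63, 64} = {(k,63), (k,64)}
  {i, j, k} × {63} = {(i,63), (j,63), (k,63)}
  {i, k} × {63, 64} = {(i,63), (i,64), (k,63), (k,64)}
  {i, j, k} × {63, 64} = {(i,63), (i,64), (j,63), (j,64), (k,63), (k,64)}
These 9 distinct sets form the basis B.
Close under arbitrary unions to get τ_{X×Y}; counting gives |τ_{X×Y}| = 14.


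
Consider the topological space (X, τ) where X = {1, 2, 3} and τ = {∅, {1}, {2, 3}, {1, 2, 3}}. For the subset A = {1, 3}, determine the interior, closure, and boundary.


int(A) = {1}, cl(A) = {1, 2, 3}, ∂A = {2, 3}.

Closed sets in (X, τ) are complements of opens:
  closed(X, τ) = {∅, {1}, {2, 3}, {1, 2, 3}}.
int(A) = ⋃ {U ∈ τ : U ⊆ A}. Opens contained in A: ∅, {1}.
Taking the union of these: int(A) = {1}.
cl(A) = ⋂ {C closed : A ⊆ C}. Closed sets containing A: {1, 2, 3}.
Intersecting these: cl(A) = {1, 2, 3}.
∂A = cl(A) ∖ int(A) = {1, 2, 3} ∖ {1} = {2, 3}.


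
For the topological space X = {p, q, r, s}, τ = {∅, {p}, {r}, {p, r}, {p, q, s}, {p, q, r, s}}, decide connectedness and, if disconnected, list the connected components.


(X, τ) is disconnected; components = [{r}, {p, q, s}].

Find clopen sets (U ∈ τ with X ∖ U ∈ τ):
  U = ∅, X ∖ U = {p, q, r, s} — both open, so U is clopen.
  U = {r}, X ∖ U = {p, q, s} — both open, so U is clopen.
  U = {p, q, s}, X ∖ U = {r} — both open, so U is clopen.
  U = {p, q, r, s}, X ∖ U = ∅ — both open, so U is clopen.
Nontrivial clopen(s) exist: e.g. {r}. So (X, τ) is disconnected.
Compute connected components by grouping points that agree on all clopens:
  component: {r}
  component: {p, q, s}


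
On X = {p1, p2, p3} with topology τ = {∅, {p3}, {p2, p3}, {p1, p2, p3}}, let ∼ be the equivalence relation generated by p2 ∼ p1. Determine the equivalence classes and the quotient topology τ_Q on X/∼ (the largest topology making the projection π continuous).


X/∼ = {[p1=p2], [p3]}; |τ_Q| = 3.

Equivalence classes: [p1=p2], [p3].
Quotient map π: X → X/∼ sends p1 ↦ [p1=p2], p2 ↦ [p1=p2], p3 ↦ [p3].
For each subset V ⊆ X/∼, compute π^{-1}(V) ⊆ X and check whether π^{-1}(V) ∈ τ. V is open in τ_Q iff π^{-1}(V) ∈ τ.
  V = {}: π^{-1}(V) = ∅ ∈ τ ✓.
  V = {[p1=p2]}: π^{-1}(V) = {p1, p2} ∉ τ ✗.
  V = {[p3]}: π^{-1}(V) = {p3} ∈ τ ✓.
  V = {[p1=p2], [p3]}: π^{-1}(V) = {p1, p2, p3} ∈ τ ✓.
Open sets in the quotient: τ_Q = {{}, {[p3]}, {[p1=p2], [p3]}} (3 elements).


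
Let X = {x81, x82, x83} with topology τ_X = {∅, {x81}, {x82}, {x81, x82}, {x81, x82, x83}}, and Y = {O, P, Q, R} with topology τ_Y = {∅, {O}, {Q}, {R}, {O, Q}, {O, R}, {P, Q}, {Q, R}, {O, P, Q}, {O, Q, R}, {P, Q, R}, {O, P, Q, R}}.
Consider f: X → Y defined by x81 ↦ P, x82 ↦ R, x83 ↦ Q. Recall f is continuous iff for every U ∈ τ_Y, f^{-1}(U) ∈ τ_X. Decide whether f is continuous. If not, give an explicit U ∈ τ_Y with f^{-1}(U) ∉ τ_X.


f is NOT continuous.

Compute f^{-1}(U) for each U ∈ τ_Y:
  U = ∅: f^{-1}(U) = ∅ ∈ τ_X ✓.
  U = {O}: f^{-1}(U) = ∅ ∈ τ_X ✓.
  U = {Q}: f^{-1}(U) = {x83} ∉ τ_X ✗.
  U = {R}: f^{-1}(U) = {x82} ∈ τ_X ✓.
  U = {O, Q}: f^{-1}(U) = {x83} ∉ τ_X ✗.
  U = {O, R}: f^{-1}(U) = {x82} ∈ τ_X ✓.
  U = {P, Q}: f^{-1}(U) = {x81, x83} ∉ τ_X ✗.
  U = {Q, R}: f^{-1}(U) = {x82, x83} ∉ τ_X ✗.
  U = {O, P, Q}: f^{-1}(U) = {x81, x83} ∉ τ_X ✗.
  U = {O, Q, R}: f^{-1}(U) = {x82, x83} ∉ τ_X ✗.
  U = {P, Q, R}: f^{-1}(U) = {x81, x82, x83} ∈ τ_X ✓.
  U = {O, P, Q, R}: f^{-1}(U) = {x81, x82, x83} ∈ τ_X ✓.
Found U = {Q} with f^{-1}(U) = {x83} not in τ_X. Therefore f is NOT continuous.
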